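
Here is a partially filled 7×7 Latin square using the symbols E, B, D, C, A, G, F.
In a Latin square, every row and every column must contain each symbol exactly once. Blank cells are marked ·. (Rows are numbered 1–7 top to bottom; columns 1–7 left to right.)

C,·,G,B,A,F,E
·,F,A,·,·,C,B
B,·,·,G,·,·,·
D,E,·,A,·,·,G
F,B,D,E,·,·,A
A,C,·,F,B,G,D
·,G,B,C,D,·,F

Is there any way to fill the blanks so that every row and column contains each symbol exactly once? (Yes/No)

No

Row 5, column 6: row 5 together with column 6 already contain {E, B, D, C, A, G, F} — every symbol — so nothing can go there. The grid has no valid completion.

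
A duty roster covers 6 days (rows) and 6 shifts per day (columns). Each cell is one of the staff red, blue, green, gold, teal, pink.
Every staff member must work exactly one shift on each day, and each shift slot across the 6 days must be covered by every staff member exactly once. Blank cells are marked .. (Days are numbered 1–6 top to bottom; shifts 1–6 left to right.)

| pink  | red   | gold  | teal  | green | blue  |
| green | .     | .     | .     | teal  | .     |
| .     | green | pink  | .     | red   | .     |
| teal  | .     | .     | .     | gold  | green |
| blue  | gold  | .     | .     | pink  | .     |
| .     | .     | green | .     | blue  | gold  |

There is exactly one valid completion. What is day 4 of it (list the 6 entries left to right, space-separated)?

teal pink blue red gold green

Day 3, shift 1: day 3 has {red, green, pink} and shift 1 has {blue, green, teal, pink}, leaving only gold.
Day 3, shift 4: day 3 has {red, green, gold, pink} and shift 4 has {teal}, leaving only blue.
Day 3, shift 6: day 3 has {red, blue, green, gold, pink} and shift 6 has {blue, green, gold}, leaving only teal.
Day 5, shift 6: day 5 has {blue, gold, pink} and shift 6 has {blue, green, gold, teal}, leaving only red.
Day 2, shift 6: day 2 has {green, teal} and shift 6 has {red, blue, green, gold, teal}, leaving only pink.
Day 2, shift 2: day 2 has {green, teal, pink} and shift 2 has {red, green, gold}, leaving only blue.
Day 4, shift 2: day 4 has {green, gold, teal} and shift 2 has {red, blue, green, gold}, leaving only pink.
Day 4, shift 4: day 4 has {green, gold, teal, pink} and shift 4 has {blue, teal}, leaving only red.
Day 4, shift 3: day 4 has {red, green, gold, teal, pink} and shift 3 has {green, gold, pink}, leaving only blue.
So day 4 reads: teal pink blue red gold green.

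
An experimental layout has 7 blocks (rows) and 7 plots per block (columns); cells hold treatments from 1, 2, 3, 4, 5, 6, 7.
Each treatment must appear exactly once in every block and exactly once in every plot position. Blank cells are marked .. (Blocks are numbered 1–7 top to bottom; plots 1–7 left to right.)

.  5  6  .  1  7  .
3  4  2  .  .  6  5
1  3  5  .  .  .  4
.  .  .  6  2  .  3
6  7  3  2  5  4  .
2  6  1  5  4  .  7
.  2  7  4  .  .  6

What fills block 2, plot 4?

Block 1, plot 1: block 1 has {1, 5, 6, 7} and plot 1 has {1, 2, 3, 6}, leaving only 4.
Block 1, plot 4: block 1 has {1, 4, 5, 6, 7} and plot 4 has {2, 4, 5, 6}, leaving only 3.
Block 1, plot 7: block 1 has {1, 3, 4, 5, 6, 7} and plot 7 has {3, 4, 5, 6, 7}, leaving only 2.
Block 2, plot 5: block 2 has {2, 3, 4, 5, 6} and plot 5 has {1, 2, 4, 5}, leaving only 7.
Block 2 already has {2, 3, 4, 5, 6, 7} and plot 4 already has {2, 3, 4, 5, 6}, so block 2, plot 4 must be 1.

1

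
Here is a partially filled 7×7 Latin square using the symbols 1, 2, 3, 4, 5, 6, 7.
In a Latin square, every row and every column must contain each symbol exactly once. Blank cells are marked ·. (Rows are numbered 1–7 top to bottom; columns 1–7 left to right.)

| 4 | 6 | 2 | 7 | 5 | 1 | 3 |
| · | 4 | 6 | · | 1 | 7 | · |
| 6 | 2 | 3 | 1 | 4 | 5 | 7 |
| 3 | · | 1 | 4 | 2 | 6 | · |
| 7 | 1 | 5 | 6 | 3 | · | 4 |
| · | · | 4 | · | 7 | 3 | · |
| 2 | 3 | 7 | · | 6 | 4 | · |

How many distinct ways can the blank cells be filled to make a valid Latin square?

1

Row 2, column 1: eliminating its row and column leaves {5}.
Row 2, column 4: eliminating its row and column leaves {2, 3, 5}.
Row 2, column 7: eliminating its row and column leaves {2, 5}.
Row 4, column 2: eliminating its row and column leaves {5, 7}.
Row 4, column 7: eliminating its row and column leaves {5}.
Row 5, column 6: eliminating its row and column leaves {2}.
Row 6, column 1: eliminating its row and column leaves {1, 5}.
Row 6, column 2: eliminating its row and column leaves {5}.
Row 6, column 4: eliminating its row and column leaves {2, 5}.
Row 6, column 7: eliminating its row and column leaves {1, 2, 5, 6}.
Row 7, column 4: eliminating its row and column leaves {5}.
Row 7, column 7: eliminating its row and column leaves {1, 5}.
Only one assignment across all blanks avoids any row or column repeat, giving 1 completion.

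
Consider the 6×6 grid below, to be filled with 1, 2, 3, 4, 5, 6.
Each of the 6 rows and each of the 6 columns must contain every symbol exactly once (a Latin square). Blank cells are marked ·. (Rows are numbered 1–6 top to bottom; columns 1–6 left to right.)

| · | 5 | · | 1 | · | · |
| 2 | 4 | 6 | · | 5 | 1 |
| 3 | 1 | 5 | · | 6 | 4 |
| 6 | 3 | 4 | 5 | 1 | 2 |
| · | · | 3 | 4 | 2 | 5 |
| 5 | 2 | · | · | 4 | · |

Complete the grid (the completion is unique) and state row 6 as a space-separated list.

5 2 1 6 4 3

Row 6, column 3: row 6 has {2, 4, 5} and column 3 has {3, 4, 5, 6}, leaving only 1.
Row 1, column 1: row 1 has {1, 5} and column 1 has {2, 3, 5, 6}, leaving only 4.
Row 1, column 3: row 1 has {1, 4, 5} and column 3 has {1, 3, 4, 5, 6}, leaving only 2.
Row 1, column 5: row 1 has {1, 2, 4, 5} and column 5 has {1, 2, 4, 5, 6}, leaving only 3.
Row 1, column 6: row 1 has {1, 2, 3, 4, 5} and column 6 has {1, 2, 4, 5}, leaving only 6.
Row 6, column 6: row 6 has {1, 2, 4, 5} and column 6 has {1, 2, 4, 5, 6}, leaving only 3.
Row 6, column 4: row 6 has {1, 2, 3, 4, 5} and column 4 has {1, 4, 5}, leaving only 6.
So row 6 reads: 5 2 1 6 4 3.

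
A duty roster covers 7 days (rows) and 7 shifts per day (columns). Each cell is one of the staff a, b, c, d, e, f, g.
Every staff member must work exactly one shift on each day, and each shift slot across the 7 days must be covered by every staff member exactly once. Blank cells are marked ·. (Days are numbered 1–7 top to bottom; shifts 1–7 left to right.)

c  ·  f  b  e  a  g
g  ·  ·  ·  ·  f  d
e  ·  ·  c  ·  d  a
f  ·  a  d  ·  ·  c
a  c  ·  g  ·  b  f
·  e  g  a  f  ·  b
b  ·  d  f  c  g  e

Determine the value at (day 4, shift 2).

Day 1, shift 2: day 1 has {a, b, c, e, f, g} and shift 2 has {c, e}, leaving only d.
Day 2, shift 4: day 2 has {d, f, g} and shift 4 has {a, b, c, d, f, g}, leaving only e.
Day 3, shift 3: day 3 has {a, c, d, e} and shift 3 has {a, d, f, g}, leaving only b.
Day 2, shift 3: day 2 has {d, e, f, g} and shift 3 has {a, b, d, f, g}, leaving only c.
Day 3, shift 5: day 3 has {a, b, c, d, e} and shift 5 has {c, e, f}, leaving only g.
Day 3, shift 2: day 3 has {a, b, c, d, e, g} and shift 2 has {c, d, e}, leaving only f.
Day 4, shift 5: day 4 has {a, c, d, f} and shift 5 has {c, e, f, g}, leaving only b.
Day 4 already has {a, b, c, d, f} and shift 2 already has {c, d, e, f}, so day 4, shift 2 must be g.

g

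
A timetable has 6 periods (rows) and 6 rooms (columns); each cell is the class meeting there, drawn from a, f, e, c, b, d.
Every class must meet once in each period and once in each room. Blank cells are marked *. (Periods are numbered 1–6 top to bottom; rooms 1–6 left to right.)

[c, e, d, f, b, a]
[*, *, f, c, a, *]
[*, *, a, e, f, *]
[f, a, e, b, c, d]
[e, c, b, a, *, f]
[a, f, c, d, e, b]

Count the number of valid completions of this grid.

2

Period 2, room 1: eliminating its period and room leaves {b, d}.
Period 2, room 2: eliminating its period and room leaves {b, d}.
Period 2, room 6: eliminating its period and room leaves {e}.
Period 3, room 1: eliminating its period and room leaves {b, d}.
Period 3, room 2: eliminating its period and room leaves {b, d}.
Period 3, room 6: eliminating its period and room leaves {c}.
Period 5, room 5: eliminating its period and room leaves {d}.
Enumerating the assignments across these blanks that avoid any period or room repeat gives 2 completions.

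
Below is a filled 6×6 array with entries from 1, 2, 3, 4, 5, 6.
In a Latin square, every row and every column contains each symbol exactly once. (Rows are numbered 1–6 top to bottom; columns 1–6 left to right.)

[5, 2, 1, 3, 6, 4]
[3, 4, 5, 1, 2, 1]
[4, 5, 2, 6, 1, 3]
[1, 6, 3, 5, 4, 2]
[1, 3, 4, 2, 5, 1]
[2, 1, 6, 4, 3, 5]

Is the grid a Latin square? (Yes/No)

No

Row 2 contains 1 twice (at columns 4 and 6); row 5 is also not a permutation.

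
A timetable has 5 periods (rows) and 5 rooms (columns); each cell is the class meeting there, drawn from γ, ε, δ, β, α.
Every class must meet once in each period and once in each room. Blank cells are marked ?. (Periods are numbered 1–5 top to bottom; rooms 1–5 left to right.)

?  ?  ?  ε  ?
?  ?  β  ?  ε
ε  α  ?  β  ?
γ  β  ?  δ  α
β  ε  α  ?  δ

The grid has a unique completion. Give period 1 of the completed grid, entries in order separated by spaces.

α δ γ ε β

Period 3, room 5: period 3 has {ε, β, α} and room 5 has {ε, δ, α}, leaving only γ.
Period 1, room 5: period 1 has {ε} and room 5 has {γ, ε, δ, α}, leaving only β.
Period 3, room 3: period 3 has {γ, ε, β, α} and room 3 has {β, α}, leaving only δ.
Period 1, room 3: period 1 has {ε, β} and room 3 has {δ, β, α}, leaving only γ.
Period 1, room 2: period 1 has {γ, ε, β} and room 2 has {ε, β, α}, leaving only δ.
Period 1, room 1: period 1 has {γ, ε, δ, β} and room 1 has {γ, ε, β}, leaving only α.
So period 1 reads: α δ γ ε β.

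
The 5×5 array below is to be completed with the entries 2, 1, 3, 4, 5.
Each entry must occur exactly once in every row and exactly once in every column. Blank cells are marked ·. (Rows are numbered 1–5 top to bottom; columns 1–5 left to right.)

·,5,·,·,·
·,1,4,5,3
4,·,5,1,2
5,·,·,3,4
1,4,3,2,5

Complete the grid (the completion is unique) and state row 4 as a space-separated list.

Row 4, column 2: row 4 has {3, 4, 5} and column 2 has {1, 4, 5}, leaving only 2.
Row 4, column 3: row 4 has {2, 3, 4, 5} and column 3 has {3, 4, 5}, leaving only 1.
So row 4 reads: 5 2 1 3 4.

5 2 1 3 4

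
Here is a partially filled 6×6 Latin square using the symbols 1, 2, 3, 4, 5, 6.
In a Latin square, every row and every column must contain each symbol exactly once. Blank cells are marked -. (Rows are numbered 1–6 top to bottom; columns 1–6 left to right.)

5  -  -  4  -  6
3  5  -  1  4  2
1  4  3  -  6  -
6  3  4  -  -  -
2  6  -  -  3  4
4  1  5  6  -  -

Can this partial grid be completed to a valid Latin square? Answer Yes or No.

No

Row 1, column 2: row 1 has {4, 5, 6} and column 2 has {1, 3, 4, 5, 6}, so it must be 2.
Row 1, column 3: row 1 has {2, 4, 5, 6} and column 3 has {3, 4, 5}, so it must be 1.
Now row 1, column 5: row 1 together with column 5 already contain {1, 2, 3, 4, 5, 6} — every symbol — so nothing can go there. The grid has no valid completion.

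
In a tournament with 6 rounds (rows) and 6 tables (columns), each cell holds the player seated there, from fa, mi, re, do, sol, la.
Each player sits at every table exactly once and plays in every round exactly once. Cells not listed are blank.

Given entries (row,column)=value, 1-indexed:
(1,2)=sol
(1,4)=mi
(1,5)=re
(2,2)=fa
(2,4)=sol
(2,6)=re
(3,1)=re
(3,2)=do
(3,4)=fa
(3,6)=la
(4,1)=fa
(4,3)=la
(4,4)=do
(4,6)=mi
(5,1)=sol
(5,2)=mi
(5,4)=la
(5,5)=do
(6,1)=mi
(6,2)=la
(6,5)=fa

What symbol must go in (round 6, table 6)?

Round 4, table 2: round 4 has {fa, mi, do, la} and table 2 has {fa, mi, do, sol, la}, leaving only re.
Round 4, table 5: round 4 has {fa, mi, re, do, la} and table 5 has {fa, re, do}, leaving only sol.
Round 3, table 5: round 3 has {fa, re, do, la} and table 5 has {fa, re, do, sol}, leaving only mi.
Round 2, table 5: round 2 has {fa, re, sol} and table 5 has {fa, mi, re, do, sol}, leaving only la.
Round 2, table 1: round 2 has {fa, re, sol, la} and table 1 has {fa, mi, re, sol}, leaving only do.
Round 1, table 1: round 1 has {mi, re, sol} and table 1 has {fa, mi, re, do, sol}, leaving only la.
Round 2, table 3: round 2 has {fa, re, do, sol, la} and table 3 has {la}, leaving only mi.
Round 3, table 3: round 3 has {fa, mi, re, do, la} and table 3 has {mi, la}, leaving only sol.
Round 5, table 6: round 5 has {mi, do, sol, la} and table 6 has {mi, re, la}, leaving only fa.
Round 1, table 6: round 1 has {mi, re, sol, la} and table 6 has {fa, mi, re, la}, leaving only do.
Round 6 already has {fa, mi, la} and table 6 already has {fa, mi, re, do, la}, so round 6, table 6 must be sol.

sol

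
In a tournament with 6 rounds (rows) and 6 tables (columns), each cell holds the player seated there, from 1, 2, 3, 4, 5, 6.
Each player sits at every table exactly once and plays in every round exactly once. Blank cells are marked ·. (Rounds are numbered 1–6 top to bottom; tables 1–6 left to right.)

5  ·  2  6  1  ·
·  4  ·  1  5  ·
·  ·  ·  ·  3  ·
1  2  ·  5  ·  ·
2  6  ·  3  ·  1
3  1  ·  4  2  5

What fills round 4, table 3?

4

Round 1, table 2: round 1 has {1, 2, 5, 6} and table 2 has {1, 2, 4, 6}, leaving only 3.
Round 1, table 6: round 1 has {1, 2, 3, 5, 6} and table 6 has {1, 5}, leaving only 4.
Round 2, table 1: round 2 has {1, 4, 5} and table 1 has {1, 2, 3, 5}, leaving only 6.
Round 2, table 3: round 2 has {1, 4, 5, 6} and table 3 has {2}, leaving only 3.
Round 2, table 6: round 2 has {1, 3, 4, 5, 6} and table 6 has {1, 4, 5}, leaving only 2.
Round 3, table 1: round 3 has {3} and table 1 has {1, 2, 3, 5, 6}, leaving only 4.
Round 3, table 2: round 3 has {3, 4} and table 2 has {1, 2, 3, 4, 6}, leaving only 5.
Round 3, table 4: round 3 has {3, 4, 5} and table 4 has {1, 3, 4, 5, 6}, leaving only 2.
Round 3, table 6: round 3 has {2, 3, 4, 5} and table 6 has {1, 2, 4, 5}, leaving only 6.
Round 3, table 3: round 3 has {2, 3, 4, 5, 6} and table 3 has {2, 3}, leaving only 1.
Round 4, table 6: round 4 has {1, 2, 5} and table 6 has {1, 2, 4, 5, 6}, leaving only 3.
Round 5, table 5: round 5 has {1, 2, 3, 6} and table 5 has {1, 2, 3, 5}, leaving only 4.
Round 4, table 5: round 4 has {1, 2, 3, 5} and table 5 has {1, 2, 3, 4, 5}, leaving only 6.
Round 4 already has {1, 2, 3, 5, 6} and table 3 already has {1, 2, 3}, so round 4, table 3 must be 4.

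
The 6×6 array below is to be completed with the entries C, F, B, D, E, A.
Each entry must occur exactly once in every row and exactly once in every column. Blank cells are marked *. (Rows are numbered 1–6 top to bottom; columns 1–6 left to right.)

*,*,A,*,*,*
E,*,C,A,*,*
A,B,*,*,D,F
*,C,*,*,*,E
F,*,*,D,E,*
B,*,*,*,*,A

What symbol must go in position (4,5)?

A

Row 3, column 3: row 3 has {F, B, D, A} and column 3 has {C, A}, leaving only E.
Row 3, column 4: row 3 has {F, B, D, E, A} and column 4 has {D, A}, leaving only C.
Row 4, column 1: row 4 has {C, E} and column 1 has {F, B, E, A}, leaving only D.
Row 1, column 1: row 1 has {A} and column 1 has {F, B, D, E, A}, leaving only C.
Row 5, column 2: row 5 has {F, D, E} and column 2 has {C, B}, leaving only A.
Row 5, column 3: row 5 has {F, D, E, A} and column 3 has {C, E, A}, leaving only B.
Row 4, column 3: row 4 has {C, D, E} and column 3 has {C, B, E, A}, leaving only F.
Row 4, column 4: row 4 has {C, F, D, E} and column 4 has {C, D, A}, leaving only B.
Row 4 already has {C, F, B, D, E} and column 5 already has {D, E}, so row 4, column 5 must be A.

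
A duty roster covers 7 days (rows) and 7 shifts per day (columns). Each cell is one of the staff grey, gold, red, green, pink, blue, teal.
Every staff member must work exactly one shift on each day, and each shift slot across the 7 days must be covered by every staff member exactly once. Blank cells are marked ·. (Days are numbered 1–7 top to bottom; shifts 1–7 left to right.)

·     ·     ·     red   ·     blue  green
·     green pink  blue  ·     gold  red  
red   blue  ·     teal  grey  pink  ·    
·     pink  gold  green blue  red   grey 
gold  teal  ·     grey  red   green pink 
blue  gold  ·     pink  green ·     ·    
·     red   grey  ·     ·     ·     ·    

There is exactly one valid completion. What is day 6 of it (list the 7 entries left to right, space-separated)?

Day 6, shift 7: day 6 has {gold, green, pink, blue} and shift 7 has {grey, red, green, pink}, leaving only teal.
Day 6, shift 3: day 6 has {gold, green, pink, blue, teal} and shift 3 has {grey, gold, pink}, leaving only red.
Day 6, shift 6: day 6 has {gold, red, green, pink, blue, teal} and shift 6 has {gold, red, green, pink, blue}, leaving only grey.
So day 6 reads: blue gold red pink green grey teal.

blue gold red pink green grey teal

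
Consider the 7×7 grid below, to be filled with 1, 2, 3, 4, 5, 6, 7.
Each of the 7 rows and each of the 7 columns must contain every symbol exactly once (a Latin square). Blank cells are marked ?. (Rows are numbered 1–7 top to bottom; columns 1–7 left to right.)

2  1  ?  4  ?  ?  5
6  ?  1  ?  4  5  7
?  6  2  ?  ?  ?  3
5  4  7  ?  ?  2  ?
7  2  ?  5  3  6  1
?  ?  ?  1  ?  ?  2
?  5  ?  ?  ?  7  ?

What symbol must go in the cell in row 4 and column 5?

1

Row 1, column 6: row 1 has {1, 2, 4, 5} and column 6 has {2, 5, 6, 7}, leaving only 3.
Row 1, column 3: row 1 has {1, 2, 3, 4, 5} and column 3 has {1, 2, 7}, leaving only 6.
Row 1, column 5: row 1 has {1, 2, 3, 4, 5, 6} and column 5 has {3, 4}, leaving only 7.
Row 2, column 2: row 2 has {1, 4, 5, 6, 7} and column 2 has {1, 2, 4, 5, 6}, leaving only 3.
Row 2, column 4: row 2 has {1, 3, 4, 5, 6, 7} and column 4 has {1, 4, 5}, leaving only 2.
Row 3, column 4: row 3 has {2, 3, 6} and column 4 has {1, 2, 4, 5}, leaving only 7.
Row 4, column 7: row 4 has {2, 4, 5, 7} and column 7 has {1, 2, 3, 5, 7}, leaving only 6.
Row 4 already has {2, 4, 5, 6, 7} and column 5 already has {3, 4, 7}, so row 4, column 5 must be 1.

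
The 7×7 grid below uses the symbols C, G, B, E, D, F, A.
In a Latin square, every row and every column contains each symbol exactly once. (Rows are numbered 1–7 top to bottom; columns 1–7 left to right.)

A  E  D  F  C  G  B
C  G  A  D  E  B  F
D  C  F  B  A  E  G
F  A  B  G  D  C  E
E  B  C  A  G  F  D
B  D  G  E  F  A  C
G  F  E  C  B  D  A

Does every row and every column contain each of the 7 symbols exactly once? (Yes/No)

Each row is a permutation of the 7 symbols, and so is each column.

Yes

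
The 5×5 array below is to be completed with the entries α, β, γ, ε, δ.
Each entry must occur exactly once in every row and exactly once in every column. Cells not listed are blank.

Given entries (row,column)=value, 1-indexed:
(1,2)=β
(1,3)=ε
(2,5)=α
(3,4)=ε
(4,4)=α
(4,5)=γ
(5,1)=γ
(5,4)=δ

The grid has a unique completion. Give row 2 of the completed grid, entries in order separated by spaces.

ε δ γ β α

Row 1, column 4: row 1 has {β, ε} and column 4 has {α, ε, δ}, leaving only γ.
Row 2, column 4: row 2 has {α} and column 4 has {α, γ, ε, δ}, leaving only β.
Row 1, column 5: row 1 has {β, γ, ε} and column 5 has {α, γ}, leaving only δ.
Row 1, column 1: row 1 has {β, γ, ε, δ} and column 1 has {γ}, leaving only α.
Row 3, column 5: row 3 has {ε} and column 5 has {α, γ, δ}, leaving only β.
Row 3, column 1: row 3 has {β, ε} and column 1 has {α, γ}, leaving only δ.
Row 2, column 1: row 2 has {α, β} and column 1 has {α, γ, δ}, leaving only ε.
Row 4, column 1: row 4 has {α, γ} and column 1 has {α, γ, ε, δ}, leaving only β.
Row 4, column 3: row 4 has {α, β, γ} and column 3 has {ε}, leaving only δ.
Row 2, column 3: row 2 has {α, β, ε} and column 3 has {ε, δ}, leaving only γ.
Row 2, column 2: row 2 has {α, β, γ, ε} and column 2 has {β}, leaving only δ.
So row 2 reads: ε δ γ β α.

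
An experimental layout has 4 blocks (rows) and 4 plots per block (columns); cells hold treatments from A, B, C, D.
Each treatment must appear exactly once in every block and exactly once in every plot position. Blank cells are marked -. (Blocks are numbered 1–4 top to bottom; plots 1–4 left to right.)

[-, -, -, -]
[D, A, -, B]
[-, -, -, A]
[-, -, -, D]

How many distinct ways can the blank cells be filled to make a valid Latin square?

Block 1, plot 1: eliminating its block and plot leaves {A, B, C}.
Block 1, plot 2: eliminating its block and plot leaves {B, C, D}.
Block 1, plot 3: eliminating its block and plot leaves {A, B, C, D}.
Block 1, plot 4: eliminating its block and plot leaves {C}.
Block 2, plot 3: eliminating its block and plot leaves {C}.
Block 3, plot 1: eliminating its block and plot leaves {B, C}.
Block 3, plot 2: eliminating its block and plot leaves {B, C, D}.
Block 3, plot 3: eliminating its block and plot leaves {B, C, D}.
Block 4, plot 1: eliminating its block and plot leaves {A, B, C}.
Block 4, plot 2: eliminating its block and plot leaves {B, C}.
Block 4, plot 3: eliminating its block and plot leaves {A, B, C}.
Enumerating the assignments across these blanks that avoid any block or plot repeat gives 4 completions.

4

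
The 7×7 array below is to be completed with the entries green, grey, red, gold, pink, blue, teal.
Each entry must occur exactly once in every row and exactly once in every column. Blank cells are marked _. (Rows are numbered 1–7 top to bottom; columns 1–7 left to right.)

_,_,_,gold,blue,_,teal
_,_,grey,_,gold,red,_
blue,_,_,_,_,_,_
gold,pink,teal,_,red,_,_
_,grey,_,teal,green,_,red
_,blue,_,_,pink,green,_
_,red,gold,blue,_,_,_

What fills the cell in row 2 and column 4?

Row 1, column 2: row 1 has {gold, blue, teal} and column 2 has {grey, red, pink, blue}, leaving only green.
Row 2, column 2: row 2 has {grey, red, gold} and column 2 has {green, grey, red, pink, blue}, leaving only teal.
Row 3, column 2: row 3 has {blue} and column 2 has {green, grey, red, pink, blue, teal}, leaving only gold.
Row 5, column 1: row 5 has {green, grey, red, teal} and column 1 has {gold, blue}, leaving only pink.
Row 2, column 1: row 2 has {grey, red, gold, teal} and column 1 has {gold, pink, blue}, leaving only green.
Row 2 already has {green, grey, red, gold, teal} and column 4 already has {gold, blue, teal}, so row 2, column 4 must be pink.

pink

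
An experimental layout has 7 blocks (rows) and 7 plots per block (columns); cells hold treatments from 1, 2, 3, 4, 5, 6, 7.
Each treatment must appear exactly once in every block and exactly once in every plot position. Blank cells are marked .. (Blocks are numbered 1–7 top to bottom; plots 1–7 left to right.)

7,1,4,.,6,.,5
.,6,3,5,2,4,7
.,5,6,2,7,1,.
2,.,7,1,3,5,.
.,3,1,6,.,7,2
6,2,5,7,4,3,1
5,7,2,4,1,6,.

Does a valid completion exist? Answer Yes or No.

Yes

No block or plot among the givens repeats a symbol, and propagating forced cells runs into no contradiction.
One valid completion exists (for instance, 7 1 4 3 6 2 5 / 1 6 3 5 2 4 7 / 3 5 6 2 7 1 4 / 2 4 7 1 3 5 6 / 4 3 1 6 5 7 2 / 6 2 5 7 4 3 1 / 5 7 2 4 1 6 3).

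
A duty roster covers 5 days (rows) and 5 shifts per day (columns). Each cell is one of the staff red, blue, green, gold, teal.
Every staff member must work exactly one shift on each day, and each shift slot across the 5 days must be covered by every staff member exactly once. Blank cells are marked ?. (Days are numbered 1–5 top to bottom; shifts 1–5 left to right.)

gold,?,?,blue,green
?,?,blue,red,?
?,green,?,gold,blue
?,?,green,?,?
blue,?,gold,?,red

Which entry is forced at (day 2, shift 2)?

Day 4, shift 4: day 4 has {green} and shift 4 has {red, blue, gold}, leaving only teal.
Day 4, shift 1: day 4 has {green, teal} and shift 1 has {blue, gold}, leaving only red.
Day 3, shift 1: day 3 has {blue, green, gold} and shift 1 has {red, blue, gold}, leaving only teal.
Day 2, shift 1: day 2 has {red, blue} and shift 1 has {red, blue, gold, teal}, leaving only green.
Day 3, shift 3: day 3 has {blue, green, gold, teal} and shift 3 has {blue, green, gold}, leaving only red.
Day 1, shift 3: day 1 has {blue, green, gold} and shift 3 has {red, blue, green, gold}, leaving only teal.
Day 1, shift 2: day 1 has {blue, green, gold, teal} and shift 2 has {green}, leaving only red.
Day 4, shift 5: day 4 has {red, green, teal} and shift 5 has {red, blue, green}, leaving only gold.
Day 2, shift 5: day 2 has {red, blue, green} and shift 5 has {red, blue, green, gold}, leaving only teal.
Day 2 already has {red, blue, green, teal} and shift 2 already has {red, green}, so day 2, shift 2 must be gold.

gold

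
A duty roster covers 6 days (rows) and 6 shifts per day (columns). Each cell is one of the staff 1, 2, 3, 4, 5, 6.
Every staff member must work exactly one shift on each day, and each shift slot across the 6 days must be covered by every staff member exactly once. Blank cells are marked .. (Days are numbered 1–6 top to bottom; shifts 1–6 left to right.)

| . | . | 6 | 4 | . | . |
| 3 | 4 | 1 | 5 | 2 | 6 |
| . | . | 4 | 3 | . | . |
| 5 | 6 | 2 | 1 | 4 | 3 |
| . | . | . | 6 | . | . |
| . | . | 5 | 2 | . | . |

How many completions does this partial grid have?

16

Day 1, shift 1: eliminating its day and shift leaves {1, 2}.
Day 1, shift 2: eliminating its day and shift leaves {1, 2, 3, 5}.
Day 1, shift 5: eliminating its day and shift leaves {1, 3, 5}.
Day 1, shift 6: eliminating its day and shift leaves {1, 2, 5}.
Day 3, shift 1: eliminating its day and shift leaves {1, 2, 6}.
Day 3, shift 2: eliminating its day and shift leaves {1, 2, 5}.
Day 3, shift 5: eliminating its day and shift leaves {1, 5, 6}.
Day 3, shift 6: eliminating its day and shift leaves {1, 2, 5}.
Day 5, shift 1: eliminating its day and shift leaves {1, 2, 4}.
Day 5, shift 2: eliminating its day and shift leaves {1, 2, 3, 5}.
Day 5, shift 3: eliminating its day and shift leaves {3}.
Day 5, shift 5: eliminating its day and shift leaves {1, 3, 5}.
Day 5, shift 6: eliminating its day and shift leaves {1, 2, 4, 5}.
Day 6, shift 1: eliminating its day and shift leaves {1, 4, 6}.
Day 6, shift 2: eliminating its day and shift leaves {1, 3}.
Day 6, shift 5: eliminating its day and shift leaves {1, 3, 6}.
Day 6, shift 6: eliminating its day and shift leaves {1, 4}.
Enumerating the assignments across these blanks that avoid any day or shift repeat gives 16 completions.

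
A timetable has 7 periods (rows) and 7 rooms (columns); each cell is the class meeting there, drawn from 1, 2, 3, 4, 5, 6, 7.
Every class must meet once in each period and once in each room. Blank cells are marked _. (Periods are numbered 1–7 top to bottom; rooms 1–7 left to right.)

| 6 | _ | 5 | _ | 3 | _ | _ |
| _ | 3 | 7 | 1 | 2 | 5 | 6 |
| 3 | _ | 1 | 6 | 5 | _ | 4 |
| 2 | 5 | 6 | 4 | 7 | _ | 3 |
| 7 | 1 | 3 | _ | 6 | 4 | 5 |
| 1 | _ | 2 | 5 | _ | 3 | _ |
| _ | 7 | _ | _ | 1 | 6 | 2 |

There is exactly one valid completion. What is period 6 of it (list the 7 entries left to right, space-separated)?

Period 6, room 5: period 6 has {1, 2, 3, 5} and room 5 has {1, 2, 3, 5, 6, 7}, leaving only 4.
Period 6, room 2: period 6 has {1, 2, 3, 4, 5} and room 2 has {1, 3, 5, 7}, leaving only 6.
Period 6, room 7: period 6 has {1, 2, 3, 4, 5, 6} and room 7 has {2, 3, 4, 5, 6}, leaving only 7.
So period 6 reads: 1 6 2 5 4 3 7.

1 6 2 5 4 3 7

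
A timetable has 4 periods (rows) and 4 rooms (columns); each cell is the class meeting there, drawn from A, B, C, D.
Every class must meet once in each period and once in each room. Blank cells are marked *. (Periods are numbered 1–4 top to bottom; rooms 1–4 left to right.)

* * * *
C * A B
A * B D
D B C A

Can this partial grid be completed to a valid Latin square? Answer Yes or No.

No period or room among the givens repeats a symbol, and propagating forced cells runs into no contradiction.
One valid completion exists (for instance, B A D C / C D A B / A C B D / D B C A).

Yes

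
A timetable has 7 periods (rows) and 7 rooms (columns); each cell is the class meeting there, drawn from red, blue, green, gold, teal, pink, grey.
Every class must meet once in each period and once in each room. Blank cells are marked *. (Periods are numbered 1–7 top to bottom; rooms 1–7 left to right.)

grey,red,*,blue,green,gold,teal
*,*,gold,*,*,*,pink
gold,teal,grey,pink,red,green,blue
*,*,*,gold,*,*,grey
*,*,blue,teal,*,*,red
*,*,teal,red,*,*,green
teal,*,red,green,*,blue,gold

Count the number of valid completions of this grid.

8

Period 1, room 3: eliminating its period and room leaves {pink}.
Period 2, room 1: eliminating its period and room leaves {red, blue, green}.
Period 2, room 2: eliminating its period and room leaves {blue, green, grey}.
Period 2, room 4: eliminating its period and room leaves {grey}.
Period 2, room 5: eliminating its period and room leaves {blue, teal, grey}.
Period 2, room 6: eliminating its period and room leaves {red, teal, grey}.
Period 4, room 1: eliminating its period and room leaves {red, blue, green, pink}.
Period 4, room 2: eliminating its period and room leaves {blue, green, pink}.
Period 4, room 3: eliminating its period and room leaves {green, pink}.
Period 4, room 5: eliminating its period and room leaves {blue, teal, pink}.
Period 4, room 6: eliminating its period and room leaves {red, teal, pink}.
Period 5, room 1: eliminating its period and room leaves {green, pink}.
Period 5, room 2: eliminating its period and room leaves {green, gold, pink, grey}.
Period 5, room 5: eliminating its period and room leaves {gold, pink, grey}.
Period 5, room 6: eliminating its period and room leaves {pink, grey}.
Period 6, room 1: eliminating its period and room leaves {blue, pink}.
Period 6, room 2: eliminating its period and room leaves {blue, gold, pink, grey}.
Period 6, room 5: eliminating its period and room leaves {blue, gold, pink, grey}.
Period 6, room 6: eliminating its period and room leaves {pink, grey}.
Period 7, room 2: eliminating its period and room leaves {pink, grey}.
Period 7, room 5: eliminating its period and room leaves {pink, grey}.
Enumerating the assignments across these blanks that avoid any period or room repeat gives 8 completions.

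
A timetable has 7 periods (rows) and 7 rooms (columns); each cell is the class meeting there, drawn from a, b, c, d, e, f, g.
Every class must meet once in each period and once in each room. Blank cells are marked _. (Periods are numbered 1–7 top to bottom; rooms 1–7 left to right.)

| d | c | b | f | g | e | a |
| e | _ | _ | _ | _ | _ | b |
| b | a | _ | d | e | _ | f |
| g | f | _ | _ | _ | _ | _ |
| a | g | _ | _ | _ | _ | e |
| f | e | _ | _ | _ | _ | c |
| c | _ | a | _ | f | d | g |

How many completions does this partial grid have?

13

Period 2, room 2: eliminating its period and room leaves {d}.
Period 2, room 3: eliminating its period and room leaves {c, d, f, g}.
Period 2, room 4: eliminating its period and room leaves {a, c, g}.
Period 2, room 5: eliminating its period and room leaves {a, c, d}.
Period 2, room 6: eliminating its period and room leaves {a, c, f, g}.
Period 3, room 3: eliminating its period and room leaves {c, g}.
Period 3, room 6: eliminating its period and room leaves {c, g}.
Period 4, room 3: eliminating its period and room leaves {c, d, e}.
Period 4, room 4: eliminating its period and room leaves {a, b, c, e}.
Period 4, room 5: eliminating its period and room leaves {a, b, c, d}.
Period 4, room 6: eliminating its period and room leaves {a, b, c}.
Period 4, room 7: eliminating its period and room leaves {d}.
Period 5, room 3: eliminating its period and room leaves {c, d, f}.
Period 5, room 4: eliminating its period and room leaves {b, c}.
Period 5, room 5: eliminating its period and room leaves {b, c, d}.
Period 5, room 6: eliminating its period and room leaves {b, c, f}.
Period 6, room 3: eliminating its period and room leaves {d, g}.
Period 6, room 4: eliminating its period and room leaves {a, b, g}.
Period 6, room 5: eliminating its period and room leaves {a, b, d}.
Period 6, room 6: eliminating its period and room leaves {a, b, g}.
Period 7, room 2: eliminating its period and room leaves {b}.
Period 7, room 4: eliminating its period and room leaves {b, e}.
Enumerating the assignments across these blanks that avoid any period or room repeat gives 13 completions.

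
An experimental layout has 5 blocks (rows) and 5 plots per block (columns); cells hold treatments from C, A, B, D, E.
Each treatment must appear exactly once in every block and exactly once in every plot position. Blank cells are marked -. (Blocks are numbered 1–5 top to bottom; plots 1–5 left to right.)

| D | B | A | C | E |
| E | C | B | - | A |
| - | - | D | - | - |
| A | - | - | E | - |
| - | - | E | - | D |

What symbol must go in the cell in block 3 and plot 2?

Block 2, plot 4: block 2 has {C, A, B, E} and plot 4 has {C, E}, leaving only D.
Block 4, plot 2: block 4 has {A, E} and plot 2 has {C, B}, leaving only D.
Block 4, plot 3: block 4 has {A, D, E} and plot 3 has {A, B, D, E}, leaving only C.
Block 4, plot 5: block 4 has {C, A, D, E} and plot 5 has {A, D, E}, leaving only B.
Block 3, plot 5: block 3 has {D} and plot 5 has {A, B, D, E}, leaving only C.
Block 3, plot 1: block 3 has {C, D} and plot 1 has {A, D, E}, leaving only B.
Block 3, plot 4: block 3 has {C, B, D} and plot 4 has {C, D, E}, leaving only A.
Block 3 already has {C, A, B, D} and plot 2 already has {C, B, D}, so block 3, plot 2 must be E.

E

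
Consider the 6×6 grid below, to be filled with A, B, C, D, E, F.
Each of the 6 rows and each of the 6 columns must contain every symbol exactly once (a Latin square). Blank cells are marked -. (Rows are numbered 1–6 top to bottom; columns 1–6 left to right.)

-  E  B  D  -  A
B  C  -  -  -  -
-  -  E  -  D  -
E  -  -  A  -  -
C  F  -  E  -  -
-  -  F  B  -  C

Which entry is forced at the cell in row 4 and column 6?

Row 1, column 1: row 1 has {A, B, D, E} and column 1 has {B, C, E}, leaving only F.
Row 1, column 5: row 1 has {A, B, D, E, F} and column 5 has {D}, leaving only C.
Row 2, column 4: row 2 has {B, C} and column 4 has {A, B, D, E}, leaving only F.
Row 3, column 1: row 3 has {D, E} and column 1 has {B, C, E, F}, leaving only A.
Row 3, column 2: row 3 has {A, D, E} and column 2 has {C, E, F}, leaving only B.
Row 3, column 4: row 3 has {A, B, D, E} and column 4 has {A, B, D, E, F}, leaving only C.
Row 3, column 6: row 3 has {A, B, C, D, E} and column 6 has {A, C}, leaving only F.
Row 4, column 2: row 4 has {A, E} and column 2 has {B, C, E, F}, leaving only D.
Row 4 already has {A, D, E} and column 6 already has {A, C, F}, so row 4, column 6 must be B.

B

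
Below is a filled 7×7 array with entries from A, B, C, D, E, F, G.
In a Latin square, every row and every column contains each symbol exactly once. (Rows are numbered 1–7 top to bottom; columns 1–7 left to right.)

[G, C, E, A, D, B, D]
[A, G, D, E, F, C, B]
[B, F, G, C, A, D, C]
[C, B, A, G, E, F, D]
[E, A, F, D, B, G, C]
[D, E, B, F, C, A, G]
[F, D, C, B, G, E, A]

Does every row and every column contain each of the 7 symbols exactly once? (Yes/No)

No

Row 1 contains D twice (at columns 5 and 7); row 3 is also not a permutation.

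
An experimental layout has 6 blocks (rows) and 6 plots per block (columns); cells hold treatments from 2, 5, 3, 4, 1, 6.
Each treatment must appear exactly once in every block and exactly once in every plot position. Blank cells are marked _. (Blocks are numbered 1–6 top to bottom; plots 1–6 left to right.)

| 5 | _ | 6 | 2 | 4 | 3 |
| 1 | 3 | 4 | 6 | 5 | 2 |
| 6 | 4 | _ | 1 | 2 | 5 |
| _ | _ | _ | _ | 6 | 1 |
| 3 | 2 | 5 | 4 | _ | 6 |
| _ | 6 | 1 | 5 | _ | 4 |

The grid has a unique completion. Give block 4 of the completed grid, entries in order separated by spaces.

4 5 2 3 6 1

Block 4, plot 2: block 4 has {1, 6} and plot 2 has {2, 3, 4, 6}, leaving only 5.
Block 4, plot 4: block 4 has {5, 1, 6} and plot 4 has {2, 5, 4, 1, 6}, leaving only 3.
Block 4, plot 3: block 4 has {5, 3, 1, 6} and plot 3 has {5, 4, 1, 6}, leaving only 2.
Block 4, plot 1: block 4 has {2, 5, 3, 1, 6} and plot 1 has {5, 3, 1, 6}, leaving only 4.
So block 4 reads: 4 5 2 3 6 1.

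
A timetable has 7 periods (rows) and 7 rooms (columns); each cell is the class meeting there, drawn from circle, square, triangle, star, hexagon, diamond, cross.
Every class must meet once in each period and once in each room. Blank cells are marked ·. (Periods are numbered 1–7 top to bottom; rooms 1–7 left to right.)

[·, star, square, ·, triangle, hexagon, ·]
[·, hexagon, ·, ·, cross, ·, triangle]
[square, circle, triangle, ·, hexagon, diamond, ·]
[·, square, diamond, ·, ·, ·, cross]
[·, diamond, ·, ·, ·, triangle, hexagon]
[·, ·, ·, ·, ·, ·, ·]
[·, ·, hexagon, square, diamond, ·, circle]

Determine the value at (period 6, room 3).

Period 1, room 7: period 1 has {square, triangle, star, hexagon} and room 7 has {circle, triangle, hexagon, cross}, leaving only diamond.
Period 3, room 7: period 3 has {circle, square, triangle, hexagon, diamond} and room 7 has {circle, triangle, hexagon, diamond, cross}, leaving only star.
Period 3, room 4: period 3 has {circle, square, triangle, star, hexagon, diamond} and room 4 has {square}, leaving only cross.
Period 1, room 4: period 1 has {square, triangle, star, hexagon, diamond} and room 4 has {square, cross}, leaving only circle.
Period 1, room 1: period 1 has {circle, square, triangle, star, hexagon, diamond} and room 1 has {square}, leaving only cross.
Period 5, room 4: period 5 has {triangle, hexagon, diamond} and room 4 has {circle, square, cross}, leaving only star.
Period 2, room 4: period 2 has {triangle, hexagon, cross} and room 4 has {circle, square, star, cross}, leaving only diamond.
Period 5, room 1: period 5 has {triangle, star, hexagon, diamond} and room 1 has {square, cross}, leaving only circle.
Period 2, room 1: period 2 has {triangle, hexagon, diamond, cross} and room 1 has {circle, square, cross}, leaving only star.
Period 2, room 3: period 2 has {triangle, star, hexagon, diamond, cross} and room 3 has {square, triangle, hexagon, diamond}, leaving only circle.
Period 2, room 6: period 2 has {circle, triangle, star, hexagon, diamond, cross} and room 6 has {triangle, hexagon, diamond}, leaving only square.
Period 5, room 3: period 5 has {circle, triangle, star, hexagon, diamond} and room 3 has {circle, square, triangle, hexagon, diamond}, leaving only cross.
Period 6 already has {} and room 3 already has {circle, square, triangle, hexagon, diamond, cross}, so period 6, room 3 must be star.

star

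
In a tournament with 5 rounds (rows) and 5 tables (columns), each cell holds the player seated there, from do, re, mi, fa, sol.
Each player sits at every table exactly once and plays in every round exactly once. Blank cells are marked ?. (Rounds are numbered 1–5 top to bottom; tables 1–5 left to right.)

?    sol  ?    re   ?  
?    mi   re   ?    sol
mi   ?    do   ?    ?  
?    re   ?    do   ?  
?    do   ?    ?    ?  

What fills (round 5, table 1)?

Round 2, table 4: round 2 has {re, mi, sol} and table 4 has {do, re}, leaving only fa.
Round 2, table 1: round 2 has {re, mi, fa, sol} and table 1 has {mi}, leaving only do.
Round 1, table 1: round 1 has {re, sol} and table 1 has {do, mi}, leaving only fa.
Round 1, table 3: round 1 has {re, fa, sol} and table 3 has {do, re}, leaving only mi.
Round 1, table 5: round 1 has {re, mi, fa, sol} and table 5 has {sol}, leaving only do.
Round 3, table 2: round 3 has {do, mi} and table 2 has {do, re, mi, sol}, leaving only fa.
Round 3, table 4: round 3 has {do, mi, fa} and table 4 has {do, re, fa}, leaving only sol.
Round 3, table 5: round 3 has {do, mi, fa, sol} and table 5 has {do, sol}, leaving only re.
Round 4, table 1: round 4 has {do, re} and table 1 has {do, mi, fa}, leaving only sol.
Round 5 already has {do} and table 1 already has {do, mi, fa, sol}, so round 5, table 1 must be re.

re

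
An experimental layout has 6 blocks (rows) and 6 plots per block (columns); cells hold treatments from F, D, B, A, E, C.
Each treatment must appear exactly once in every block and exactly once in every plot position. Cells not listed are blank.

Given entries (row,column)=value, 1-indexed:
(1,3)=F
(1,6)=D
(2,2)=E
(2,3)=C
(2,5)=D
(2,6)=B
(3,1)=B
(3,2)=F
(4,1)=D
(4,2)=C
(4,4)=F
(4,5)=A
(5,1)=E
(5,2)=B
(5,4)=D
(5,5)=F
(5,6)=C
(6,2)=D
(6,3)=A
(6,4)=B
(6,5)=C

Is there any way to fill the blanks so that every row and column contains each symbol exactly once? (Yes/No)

No

Block 5, plot 3: block 5 together with plot 3 already contain {F, D, B, A, E, C} — every symbol — so nothing can go there. The grid has no valid completion.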